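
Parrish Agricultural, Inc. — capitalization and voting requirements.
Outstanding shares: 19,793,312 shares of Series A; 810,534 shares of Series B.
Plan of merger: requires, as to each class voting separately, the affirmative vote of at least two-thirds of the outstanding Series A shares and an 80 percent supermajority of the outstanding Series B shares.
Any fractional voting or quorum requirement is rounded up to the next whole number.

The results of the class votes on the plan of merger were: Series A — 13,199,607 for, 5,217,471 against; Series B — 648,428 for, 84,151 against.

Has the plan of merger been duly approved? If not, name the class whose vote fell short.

Approved — every class gave the required vote.

Series A: 2/3 of 19793312 = 13195541.33, rounded up to 13195542; 13,195,542 required, 13,199,607 in favor — approved.
Series B: 4/5 of 810534 = 648427.20, rounded up to 648428; 648,428 required, 648,428 in favor — approved.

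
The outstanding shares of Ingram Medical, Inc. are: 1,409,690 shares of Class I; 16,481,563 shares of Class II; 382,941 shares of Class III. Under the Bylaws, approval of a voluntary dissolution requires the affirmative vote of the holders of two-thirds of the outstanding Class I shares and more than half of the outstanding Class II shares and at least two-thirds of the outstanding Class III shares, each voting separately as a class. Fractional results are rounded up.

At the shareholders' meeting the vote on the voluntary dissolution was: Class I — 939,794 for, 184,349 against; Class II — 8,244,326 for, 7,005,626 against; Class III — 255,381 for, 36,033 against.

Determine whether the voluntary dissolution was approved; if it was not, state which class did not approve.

Class I: 2/3 of 1409690 = 939793.33, rounded up to 939794; 939,794 required, 939,794 in favor — approved.
Class II: a majority of 16481563 is 8240782; 8,240,782 required, 8,244,326 in favor — approved.
Class III: 2/3 of 382941 = 255294; 255,294 required, 255,381 in favor — approved.

Approved — every class gave the required vote.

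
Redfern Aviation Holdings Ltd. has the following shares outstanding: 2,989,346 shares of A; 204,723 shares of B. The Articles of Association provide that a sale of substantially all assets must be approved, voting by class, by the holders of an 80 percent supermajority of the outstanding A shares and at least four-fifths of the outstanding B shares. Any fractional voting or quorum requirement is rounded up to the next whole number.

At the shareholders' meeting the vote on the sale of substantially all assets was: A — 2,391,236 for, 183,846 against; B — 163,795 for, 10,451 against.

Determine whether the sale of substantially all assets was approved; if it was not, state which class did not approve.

Not approved — the A shares did not give the required vote.

A: 4/5 of 2989346 = 2391476.80, rounded up to 2391477; 2,391,477 required, 2,391,236 in favor — not approved.
B: 4/5 of 204723 = 163778.40, rounded up to 163779; 163,779 required, 163,795 in favor — approved.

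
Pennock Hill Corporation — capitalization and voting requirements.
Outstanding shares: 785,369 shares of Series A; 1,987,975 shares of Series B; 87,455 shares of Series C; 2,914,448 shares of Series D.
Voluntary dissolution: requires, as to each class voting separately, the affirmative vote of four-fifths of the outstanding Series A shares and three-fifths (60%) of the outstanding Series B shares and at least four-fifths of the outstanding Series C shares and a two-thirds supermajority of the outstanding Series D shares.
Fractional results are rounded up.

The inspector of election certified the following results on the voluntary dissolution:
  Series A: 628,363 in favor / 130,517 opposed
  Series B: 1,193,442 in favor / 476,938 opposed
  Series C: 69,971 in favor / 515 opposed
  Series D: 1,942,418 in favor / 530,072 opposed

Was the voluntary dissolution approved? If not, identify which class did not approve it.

Series A: 4/5 of 785369 = 628295.20, rounded up to 628296; 628,296 required, 628,363 in favor — approved.
Series B: 3/5 of 1987975 = 1192785; 1,192,785 required, 1,193,442 in favor — approved.
Series C: 4/5 of 87455 = 69964; 69,964 required, 69,971 in favor — approved.
Series D: 2/3 of 2914448 = 1942965.33, rounded up to 1942966; 1,942,966 required, 1,942,418 in favor — not approved.

Not approved — the Series D shares did not give the required vote.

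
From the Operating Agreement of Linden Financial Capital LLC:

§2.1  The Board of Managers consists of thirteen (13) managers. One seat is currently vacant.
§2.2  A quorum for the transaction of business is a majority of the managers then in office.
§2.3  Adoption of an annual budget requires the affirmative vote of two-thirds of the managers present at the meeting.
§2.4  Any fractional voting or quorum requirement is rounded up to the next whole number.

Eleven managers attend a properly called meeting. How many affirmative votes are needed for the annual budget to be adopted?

8

The annual budget requires two-thirds of the managers present (11).
2/3 of 11 = 7.33, rounded up to 8.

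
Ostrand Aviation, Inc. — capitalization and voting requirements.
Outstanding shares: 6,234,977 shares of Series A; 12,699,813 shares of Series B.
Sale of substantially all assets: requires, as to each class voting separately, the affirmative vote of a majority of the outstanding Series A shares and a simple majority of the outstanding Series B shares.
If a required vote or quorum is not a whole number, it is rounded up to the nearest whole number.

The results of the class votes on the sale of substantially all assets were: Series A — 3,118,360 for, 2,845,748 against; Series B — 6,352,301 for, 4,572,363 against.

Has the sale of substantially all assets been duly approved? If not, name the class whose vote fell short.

Approved — every class gave the required vote.

Series A: a majority of 6234977 is 3117489; 3,117,489 required, 3,118,360 in favor — approved.
Series B: a majority of 12699813 is 6349907; 6,349,907 required, 6,352,301 in favor — approved.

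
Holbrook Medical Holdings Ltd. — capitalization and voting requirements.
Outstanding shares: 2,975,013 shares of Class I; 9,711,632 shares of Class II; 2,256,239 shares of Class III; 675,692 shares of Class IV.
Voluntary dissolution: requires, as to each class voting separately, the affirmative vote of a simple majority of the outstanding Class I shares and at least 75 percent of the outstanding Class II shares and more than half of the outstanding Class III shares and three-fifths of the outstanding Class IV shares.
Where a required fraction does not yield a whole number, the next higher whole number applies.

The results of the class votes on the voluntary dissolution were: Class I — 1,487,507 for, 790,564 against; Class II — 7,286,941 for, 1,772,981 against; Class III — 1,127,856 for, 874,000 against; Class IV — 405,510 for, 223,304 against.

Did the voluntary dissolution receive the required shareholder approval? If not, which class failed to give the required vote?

Not approved — the Class III shares did not give the required vote.

Class I: a majority of 2975013 is 1487507; 1,487,507 required, 1,487,507 in favor — approved.
Class II: 3/4 of 9711632 = 7283724; 7,283,724 required, 7,286,941 in favor — approved.
Class III: a majority of 2256239 is 1128120; 1,128,120 required, 1,127,856 in favor — not approved.
Class IV: 3/5 of 675692 = 405415.20, rounded up to 405416; 405,416 required, 405,510 in favor — approved.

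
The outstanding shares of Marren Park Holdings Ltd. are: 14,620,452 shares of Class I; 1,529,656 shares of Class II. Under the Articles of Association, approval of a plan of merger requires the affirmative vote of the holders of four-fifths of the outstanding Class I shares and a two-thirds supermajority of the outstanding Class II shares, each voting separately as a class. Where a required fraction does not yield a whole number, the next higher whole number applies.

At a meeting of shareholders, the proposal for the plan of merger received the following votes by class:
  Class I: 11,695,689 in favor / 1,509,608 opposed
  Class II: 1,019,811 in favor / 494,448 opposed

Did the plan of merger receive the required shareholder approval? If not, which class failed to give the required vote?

Class I: 4/5 of 14620452 = 11696361.60, rounded up to 11696362; 11,696,362 required, 11,695,689 in favor — not approved.
Class II: 2/3 of 1529656 = 1019770.67, rounded up to 1019771; 1,019,771 required, 1,019,811 in favor — approved.

Not approved — the Class I shares did not give the required vote.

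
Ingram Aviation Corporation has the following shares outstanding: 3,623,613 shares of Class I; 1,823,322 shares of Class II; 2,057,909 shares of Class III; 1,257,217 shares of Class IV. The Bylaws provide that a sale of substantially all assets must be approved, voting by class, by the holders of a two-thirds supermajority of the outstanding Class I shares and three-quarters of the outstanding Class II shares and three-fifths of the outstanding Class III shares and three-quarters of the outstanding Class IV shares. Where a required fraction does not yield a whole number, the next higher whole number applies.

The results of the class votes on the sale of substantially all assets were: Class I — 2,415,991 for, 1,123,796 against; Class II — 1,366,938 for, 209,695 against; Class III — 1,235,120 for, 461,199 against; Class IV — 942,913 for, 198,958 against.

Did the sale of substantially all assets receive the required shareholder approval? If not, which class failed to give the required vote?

Not approved — the Class II shares did not give the required vote.

Class I: 2/3 of 3623613 = 2415742; 2,415,742 required, 2,415,991 in favor — approved.
Class II: 3/4 of 1823322 = 1367491.50, rounded up to 1367492; 1,367,492 required, 1,366,938 in favor — not approved.
Class III: 3/5 of 2057909 = 1234745.40, rounded up to 1234746; 1,234,746 required, 1,235,120 in favor — approved.
Class IV: 3/4 of 1257217 = 942912.75, rounded up to 942913; 942,913 required, 942,913 in favor — approved.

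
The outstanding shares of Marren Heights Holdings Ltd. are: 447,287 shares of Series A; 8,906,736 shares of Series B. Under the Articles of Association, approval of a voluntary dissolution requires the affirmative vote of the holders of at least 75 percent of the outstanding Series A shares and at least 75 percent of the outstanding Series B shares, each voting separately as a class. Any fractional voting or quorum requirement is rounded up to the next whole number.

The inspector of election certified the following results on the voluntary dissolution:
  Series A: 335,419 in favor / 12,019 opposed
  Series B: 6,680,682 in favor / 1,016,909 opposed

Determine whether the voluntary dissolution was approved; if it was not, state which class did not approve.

Not approved — the Series A shares did not give the required vote.

Series A: 3/4 of 447287 = 335465.25, rounded up to 335466; 335,466 required, 335,419 in favor — not approved.
Series B: 3/4 of 8906736 = 6680052; 6,680,052 required, 6,680,682 in favor — approved.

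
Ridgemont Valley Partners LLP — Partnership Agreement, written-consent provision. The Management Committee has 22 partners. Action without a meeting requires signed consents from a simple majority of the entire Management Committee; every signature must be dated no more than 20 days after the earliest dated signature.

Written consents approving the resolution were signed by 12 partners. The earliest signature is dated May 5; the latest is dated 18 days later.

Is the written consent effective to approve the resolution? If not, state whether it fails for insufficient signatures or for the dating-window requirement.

Signatures required: a simple majority of 22 — a majority of 22 is 12, so 12 needed; 12 signed. Sufficient.
Dating window: the latest signature is 18 days after the earliest; the limit is 20 days. Within the window.

Effective — both the signature and dating-window requirements are satisfied.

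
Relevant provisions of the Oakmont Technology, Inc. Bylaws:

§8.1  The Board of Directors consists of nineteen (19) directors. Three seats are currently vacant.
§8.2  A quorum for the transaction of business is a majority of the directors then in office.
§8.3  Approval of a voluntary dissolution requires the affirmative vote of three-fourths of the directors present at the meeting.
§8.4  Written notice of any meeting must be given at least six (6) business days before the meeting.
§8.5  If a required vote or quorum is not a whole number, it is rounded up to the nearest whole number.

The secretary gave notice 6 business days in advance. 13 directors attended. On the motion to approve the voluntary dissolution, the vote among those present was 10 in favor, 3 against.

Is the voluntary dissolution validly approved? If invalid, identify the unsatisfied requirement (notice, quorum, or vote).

Valid — all requirements satisfied.

Notice: 6 business days given; 6 required (6 ≥ 6). Satisfied.
Quorum: 13 present; quorum is 9. Satisfied.
Vote: the voluntary dissolution requires three-fourths of the directors present (13). 3/4 of 13 = 9.75, rounded up to 10, so 10 affirmative votes are needed; 10 voted in favor. Satisfied.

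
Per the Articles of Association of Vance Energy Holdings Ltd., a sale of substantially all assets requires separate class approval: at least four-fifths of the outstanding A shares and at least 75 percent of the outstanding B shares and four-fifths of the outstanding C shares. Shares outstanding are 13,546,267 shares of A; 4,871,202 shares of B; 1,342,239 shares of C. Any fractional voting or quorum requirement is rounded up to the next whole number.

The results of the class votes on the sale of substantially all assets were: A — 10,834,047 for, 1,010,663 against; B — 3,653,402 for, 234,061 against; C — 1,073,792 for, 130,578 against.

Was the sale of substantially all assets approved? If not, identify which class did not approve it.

A: 4/5 of 13546267 = 10837013.60, rounded up to 10837014; 10,837,014 required, 10,834,047 in favor — not approved.
B: 3/4 of 4871202 = 3653401.50, rounded up to 3653402; 3,653,402 required, 3,653,402 in favor — approved.
C: 4/5 of 1342239 = 1073791.20, rounded up to 1073792; 1,073,792 required, 1,073,792 in favor — approved.

Not approved — the A shares did not give the required vote.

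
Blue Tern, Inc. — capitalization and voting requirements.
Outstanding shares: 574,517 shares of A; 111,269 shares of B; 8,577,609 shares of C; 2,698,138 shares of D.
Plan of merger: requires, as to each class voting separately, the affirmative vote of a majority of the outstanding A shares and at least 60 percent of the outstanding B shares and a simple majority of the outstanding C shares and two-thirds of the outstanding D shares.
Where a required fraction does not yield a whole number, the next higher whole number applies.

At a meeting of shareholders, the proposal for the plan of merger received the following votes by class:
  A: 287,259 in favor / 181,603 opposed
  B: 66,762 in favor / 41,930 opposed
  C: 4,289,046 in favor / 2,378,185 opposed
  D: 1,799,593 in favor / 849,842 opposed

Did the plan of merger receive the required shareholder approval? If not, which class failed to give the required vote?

Approved — every class gave the required vote.

A: a majority of 574517 is 287259; 287,259 required, 287,259 in favor — approved.
B: 3/5 of 111269 = 66761.40, rounded up to 66762; 66,762 required, 66,762 in favor — approved.
C: a majority of 8577609 is 4288805; 4,288,805 required, 4,289,046 in favor — approved.
D: 2/3 of 2698138 = 1798758.67, rounded up to 1798759; 1,798,759 required, 1,799,593 in favor — approved.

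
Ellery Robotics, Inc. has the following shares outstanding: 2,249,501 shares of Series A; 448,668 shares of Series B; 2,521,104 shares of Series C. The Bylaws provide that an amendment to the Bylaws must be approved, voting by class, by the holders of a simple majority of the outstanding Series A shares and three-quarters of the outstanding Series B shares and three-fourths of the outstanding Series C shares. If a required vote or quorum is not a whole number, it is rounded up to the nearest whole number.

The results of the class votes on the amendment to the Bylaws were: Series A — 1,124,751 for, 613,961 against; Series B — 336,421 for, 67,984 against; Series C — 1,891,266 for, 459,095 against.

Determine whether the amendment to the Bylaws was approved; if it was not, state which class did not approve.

Series A: a majority of 2249501 is 1124751; 1,124,751 required, 1,124,751 in favor — approved.
Series B: 3/4 of 448668 = 336501; 336,501 required, 336,421 in favor — not approved.
Series C: 3/4 of 2521104 = 1890828; 1,890,828 required, 1,891,266 in favor — approved.

Not approved — the Series B shares did not give the required vote.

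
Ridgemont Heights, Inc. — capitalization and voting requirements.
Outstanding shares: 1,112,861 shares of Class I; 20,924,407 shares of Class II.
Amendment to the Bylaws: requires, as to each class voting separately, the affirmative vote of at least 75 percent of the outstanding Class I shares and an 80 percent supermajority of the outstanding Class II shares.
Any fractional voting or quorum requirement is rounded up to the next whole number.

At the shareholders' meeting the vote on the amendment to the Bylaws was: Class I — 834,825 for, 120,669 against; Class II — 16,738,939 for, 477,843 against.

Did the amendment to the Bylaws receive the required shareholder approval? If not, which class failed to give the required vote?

Not approved — the Class II shares did not give the required vote.

Class I: 3/4 of 1112861 = 834645.75, rounded up to 834646; 834,646 required, 834,825 in favor — approved.
Class II: 4/5 of 20924407 = 16739525.60, rounded up to 16739526; 16,739,526 required, 16,738,939 in favor — not approved.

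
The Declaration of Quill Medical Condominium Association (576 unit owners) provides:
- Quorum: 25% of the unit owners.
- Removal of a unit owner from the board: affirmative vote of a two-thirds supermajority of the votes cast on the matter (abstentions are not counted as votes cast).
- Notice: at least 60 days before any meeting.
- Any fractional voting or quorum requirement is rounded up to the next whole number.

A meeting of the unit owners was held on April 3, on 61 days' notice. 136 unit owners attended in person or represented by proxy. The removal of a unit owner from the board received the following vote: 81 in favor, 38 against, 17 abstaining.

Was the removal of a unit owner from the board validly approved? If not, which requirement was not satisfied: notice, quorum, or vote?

Notice: 61 days given; 60 required. Satisfied.
Quorum: 25% of 576 = 144; 136 present. Not satisfied.
Vote: requires two-thirds of the votes cast (136 − 17 abstaining = 119); 2/3 of 119 = 79.33, rounded up to 80, so 80 needed; 81 in favor. Satisfied.

Invalid — quorum requirement not satisfied.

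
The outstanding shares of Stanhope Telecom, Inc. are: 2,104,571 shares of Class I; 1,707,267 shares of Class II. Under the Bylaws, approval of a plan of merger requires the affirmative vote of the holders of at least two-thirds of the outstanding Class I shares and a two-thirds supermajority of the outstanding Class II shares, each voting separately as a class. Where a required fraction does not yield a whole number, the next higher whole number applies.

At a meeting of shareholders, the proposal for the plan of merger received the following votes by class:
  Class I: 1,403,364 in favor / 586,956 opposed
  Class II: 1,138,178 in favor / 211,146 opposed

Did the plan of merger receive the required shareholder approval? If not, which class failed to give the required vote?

Approved — every class gave the required vote.

Class I: 2/3 of 2104571 = 1403047.33, rounded up to 1403048; 1,403,048 required, 1,403,364 in favor — approved.
Class II: 2/3 of 1707267 = 1138178; 1,138,178 required, 1,138,178 in favor — approved.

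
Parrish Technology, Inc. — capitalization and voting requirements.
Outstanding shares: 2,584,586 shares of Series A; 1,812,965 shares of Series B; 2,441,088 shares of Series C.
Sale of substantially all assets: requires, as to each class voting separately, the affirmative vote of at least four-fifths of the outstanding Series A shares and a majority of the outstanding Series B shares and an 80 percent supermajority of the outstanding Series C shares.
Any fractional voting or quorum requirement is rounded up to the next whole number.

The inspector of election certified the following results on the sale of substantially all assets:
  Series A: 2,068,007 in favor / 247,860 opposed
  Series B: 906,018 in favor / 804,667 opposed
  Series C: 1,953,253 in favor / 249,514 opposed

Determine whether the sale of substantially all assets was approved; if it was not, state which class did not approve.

Not approved — the Series B shares did not give the required vote.

Series A: 4/5 of 2584586 = 2067668.80, rounded up to 2067669; 2,067,669 required, 2,068,007 in favor — approved.
Series B: a majority of 1812965 is 906483; 906,483 required, 906,018 in favor — not approved.
Series C: 4/5 of 2441088 = 1952870.40, rounded up to 1952871; 1,952,871 required, 1,953,253 in favor — approved.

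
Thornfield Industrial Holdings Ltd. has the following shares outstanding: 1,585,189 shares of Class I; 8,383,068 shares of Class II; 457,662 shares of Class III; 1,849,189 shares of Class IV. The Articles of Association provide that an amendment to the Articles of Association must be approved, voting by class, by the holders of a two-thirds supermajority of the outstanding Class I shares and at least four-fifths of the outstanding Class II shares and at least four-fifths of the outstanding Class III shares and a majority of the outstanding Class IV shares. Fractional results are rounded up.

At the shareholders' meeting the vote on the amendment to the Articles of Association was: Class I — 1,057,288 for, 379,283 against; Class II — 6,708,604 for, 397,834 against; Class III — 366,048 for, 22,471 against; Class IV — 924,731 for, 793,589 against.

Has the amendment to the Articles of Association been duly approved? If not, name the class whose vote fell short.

Not approved — the Class III shares did not give the required vote.

Class I: 2/3 of 1585189 = 1056792.67, rounded up to 1056793; 1,056,793 required, 1,057,288 in favor — approved.
Class II: 4/5 of 8383068 = 6706454.40, rounded up to 6706455; 6,706,455 required, 6,708,604 in favor — approved.
Class III: 4/5 of 457662 = 366129.60, rounded up to 366130; 366,130 required, 366,048 in favor — not approved.
Class IV: a majority of 1849189 is 924595; 924,595 required, 924,731 in favor — approved.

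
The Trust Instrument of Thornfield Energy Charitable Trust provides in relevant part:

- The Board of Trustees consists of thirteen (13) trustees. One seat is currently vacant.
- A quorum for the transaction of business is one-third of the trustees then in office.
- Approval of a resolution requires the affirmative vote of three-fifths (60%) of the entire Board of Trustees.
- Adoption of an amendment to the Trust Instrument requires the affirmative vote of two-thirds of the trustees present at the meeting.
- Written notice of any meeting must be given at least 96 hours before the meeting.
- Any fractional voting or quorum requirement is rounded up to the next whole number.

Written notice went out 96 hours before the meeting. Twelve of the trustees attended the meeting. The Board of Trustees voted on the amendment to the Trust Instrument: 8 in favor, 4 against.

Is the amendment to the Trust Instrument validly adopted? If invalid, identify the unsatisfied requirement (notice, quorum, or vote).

Valid — all requirements satisfied.

Notice: 96 hours given; 96 required (96 ≥ 96). Satisfied.
Quorum: 12 present; quorum is 4. Satisfied.
Vote: the amendment to the Trust Instrument requires two-thirds of the trustees present (12). 2/3 of 12 = 8, so 8 affirmative votes are needed; 8 voted in favor. Satisfied.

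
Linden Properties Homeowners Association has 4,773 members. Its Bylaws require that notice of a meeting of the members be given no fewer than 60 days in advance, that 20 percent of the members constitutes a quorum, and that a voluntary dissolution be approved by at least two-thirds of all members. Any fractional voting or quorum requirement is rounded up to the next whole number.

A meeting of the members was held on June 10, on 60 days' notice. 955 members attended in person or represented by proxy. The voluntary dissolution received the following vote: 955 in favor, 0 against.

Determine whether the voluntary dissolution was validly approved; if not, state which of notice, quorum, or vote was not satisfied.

Invalid — vote requirement not satisfied.

Notice: 60 days given; 60 required. Satisfied.
Quorum: 20% of 4,773 = 954.60, rounded up to 955; 955 present. Satisfied.
Vote: requires two-thirds of all members (4,773); 2/3 of 4773 = 3182, so 3,182 needed; 955 in favor. Not satisfied.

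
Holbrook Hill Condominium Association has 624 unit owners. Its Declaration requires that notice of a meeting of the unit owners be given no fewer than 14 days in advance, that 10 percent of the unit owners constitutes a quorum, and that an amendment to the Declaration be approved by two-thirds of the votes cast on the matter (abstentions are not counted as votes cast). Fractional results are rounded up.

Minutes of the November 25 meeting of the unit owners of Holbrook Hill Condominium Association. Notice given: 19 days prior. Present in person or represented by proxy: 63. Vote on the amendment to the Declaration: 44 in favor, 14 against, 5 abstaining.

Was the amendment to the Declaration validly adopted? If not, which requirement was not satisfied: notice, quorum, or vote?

Notice: 19 days given; 14 required. Satisfied.
Quorum: 10% of 624 = 62.40, rounded up to 63; 63 present. Satisfied.
Vote: requires two-thirds of the votes cast (63 − 5 abstaining = 58); 2/3 of 58 = 38.67, rounded up to 39, so 39 needed; 44 in favor. Satisfied.

Valid — all requirements satisfied.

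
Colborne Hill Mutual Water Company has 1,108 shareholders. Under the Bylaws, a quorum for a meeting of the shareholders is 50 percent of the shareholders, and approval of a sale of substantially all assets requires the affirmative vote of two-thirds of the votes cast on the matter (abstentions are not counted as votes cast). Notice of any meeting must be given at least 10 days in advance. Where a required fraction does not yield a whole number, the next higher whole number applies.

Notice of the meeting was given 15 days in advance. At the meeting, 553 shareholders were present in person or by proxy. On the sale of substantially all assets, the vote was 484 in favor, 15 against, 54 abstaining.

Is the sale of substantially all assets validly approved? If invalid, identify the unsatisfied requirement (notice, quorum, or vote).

Invalid — quorum requirement not satisfied.

Notice: 15 days given; 10 required. Satisfied.
Quorum: 50% of 1,108 = 554; 553 present. Not satisfied.
Vote: requires two-thirds of the votes cast (553 − 54 abstaining = 499); 2/3 of 499 = 332.67, rounded up to 333, so 333 needed; 484 in favor. Satisfied.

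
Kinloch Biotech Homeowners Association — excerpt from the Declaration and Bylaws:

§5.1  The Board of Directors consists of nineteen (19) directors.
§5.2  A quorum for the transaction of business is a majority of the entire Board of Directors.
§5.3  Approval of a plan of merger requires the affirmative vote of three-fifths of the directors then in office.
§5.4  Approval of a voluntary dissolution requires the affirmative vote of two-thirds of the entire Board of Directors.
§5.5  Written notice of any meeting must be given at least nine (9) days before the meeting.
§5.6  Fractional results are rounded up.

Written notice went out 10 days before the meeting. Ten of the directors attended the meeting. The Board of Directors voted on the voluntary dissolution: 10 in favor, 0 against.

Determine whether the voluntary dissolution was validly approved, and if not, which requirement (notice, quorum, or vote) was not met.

Notice: 10 days given; 9 required (10 ≥ 9). Satisfied.
Quorum: 10 present; quorum is 10. Satisfied.
Vote: the voluntary dissolution requires two-thirds of the entire Board of Directors (19). 2/3 of 19 = 12.67, rounded up to 13, so 13 affirmative votes are needed; 10 voted in favor. Not satisfied.

Invalid — vote requirement not satisfied.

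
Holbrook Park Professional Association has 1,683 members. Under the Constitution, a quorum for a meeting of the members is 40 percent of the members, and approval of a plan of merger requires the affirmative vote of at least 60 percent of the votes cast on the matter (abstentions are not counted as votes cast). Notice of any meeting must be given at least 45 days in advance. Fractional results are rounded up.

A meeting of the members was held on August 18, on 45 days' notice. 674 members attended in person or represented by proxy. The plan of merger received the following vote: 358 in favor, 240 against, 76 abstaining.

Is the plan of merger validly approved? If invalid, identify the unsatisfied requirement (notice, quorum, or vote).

Notice: 45 days given; 45 required. Satisfied.
Quorum: 40% of 1,683 = 673.20, rounded up to 674; 674 present. Satisfied.
Vote: requires three-fifths of the votes cast (674 − 76 abstaining = 598); 3/5 of 598 = 358.80, rounded up to 359, so 359 needed; 358 in favor. Not satisfied.

Invalid — vote requirement not satisfied.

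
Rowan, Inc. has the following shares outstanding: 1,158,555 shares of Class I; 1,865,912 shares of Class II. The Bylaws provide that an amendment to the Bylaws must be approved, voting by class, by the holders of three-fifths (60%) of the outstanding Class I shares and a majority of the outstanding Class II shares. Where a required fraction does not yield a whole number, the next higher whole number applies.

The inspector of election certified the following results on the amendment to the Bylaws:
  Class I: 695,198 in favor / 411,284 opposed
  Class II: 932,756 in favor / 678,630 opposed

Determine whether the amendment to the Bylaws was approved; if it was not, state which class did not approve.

Not approved — the Class II shares did not give the required vote.

Class I: 3/5 of 1158555 = 695133; 695,133 required, 695,198 in favor — approved.
Class II: a majority of 1865912 is 932957; 932,957 required, 932,756 in favor — not approved.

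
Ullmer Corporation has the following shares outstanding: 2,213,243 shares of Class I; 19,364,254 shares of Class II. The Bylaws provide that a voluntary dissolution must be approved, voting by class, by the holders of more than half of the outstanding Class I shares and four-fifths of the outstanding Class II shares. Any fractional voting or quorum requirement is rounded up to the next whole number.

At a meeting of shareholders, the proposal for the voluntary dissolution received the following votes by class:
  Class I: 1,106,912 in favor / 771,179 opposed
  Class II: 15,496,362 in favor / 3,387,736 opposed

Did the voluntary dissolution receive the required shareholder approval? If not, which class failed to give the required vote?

Approved — every class gave the required vote.

Class I: a majority of 2213243 is 1106622; 1,106,622 required, 1,106,912 in favor — approved.
Class II: 4/5 of 19364254 = 15491403.20, rounded up to 15491404; 15,491,404 required, 15,496,362 in favor — approved.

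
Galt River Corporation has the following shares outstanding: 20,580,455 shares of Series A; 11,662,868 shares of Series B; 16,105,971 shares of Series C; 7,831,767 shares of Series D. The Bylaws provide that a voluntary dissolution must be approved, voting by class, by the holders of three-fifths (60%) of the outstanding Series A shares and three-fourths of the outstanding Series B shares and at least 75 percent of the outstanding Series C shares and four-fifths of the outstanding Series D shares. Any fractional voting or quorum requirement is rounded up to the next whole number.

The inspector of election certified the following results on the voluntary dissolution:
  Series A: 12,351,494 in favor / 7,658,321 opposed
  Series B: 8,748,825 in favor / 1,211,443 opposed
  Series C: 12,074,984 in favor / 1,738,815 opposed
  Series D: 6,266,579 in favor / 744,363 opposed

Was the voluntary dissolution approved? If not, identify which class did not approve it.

Series A: 3/5 of 20580455 = 12348273; 12,348,273 required, 12,351,494 in favor — approved.
Series B: 3/4 of 11662868 = 8747151; 8,747,151 required, 8,748,825 in favor — approved.
Series C: 3/4 of 16105971 = 12079478.25, rounded up to 12079479; 12,079,479 required, 12,074,984 in favor — not approved.
Series D: 4/5 of 7831767 = 6265413.60, rounded up to 6265414; 6,265,414 required, 6,266,579 in favor — approved.

Not approved — the Series C shares did not give the required vote.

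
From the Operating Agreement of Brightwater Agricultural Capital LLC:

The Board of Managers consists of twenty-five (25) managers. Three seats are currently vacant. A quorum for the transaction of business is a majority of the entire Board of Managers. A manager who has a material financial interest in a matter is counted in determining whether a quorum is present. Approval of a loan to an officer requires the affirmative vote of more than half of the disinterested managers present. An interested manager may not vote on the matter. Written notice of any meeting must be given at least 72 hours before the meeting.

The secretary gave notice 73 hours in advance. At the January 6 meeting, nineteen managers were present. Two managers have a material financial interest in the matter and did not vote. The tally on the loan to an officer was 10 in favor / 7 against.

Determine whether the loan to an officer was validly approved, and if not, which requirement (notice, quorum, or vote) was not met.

Notice: 73 hours given; 72 required (73 ≥ 72). Satisfied.
Quorum: 19 present (interested managers count toward quorum); quorum is 13. Satisfied.
Vote: the loan to an officer requires a majority of the disinterested managers present (19 − 2 = 17). A majority of 17 is 9, so 9 affirmative votes are needed; 10 voted in favor. Satisfied.

Valid — all requirements satisfied.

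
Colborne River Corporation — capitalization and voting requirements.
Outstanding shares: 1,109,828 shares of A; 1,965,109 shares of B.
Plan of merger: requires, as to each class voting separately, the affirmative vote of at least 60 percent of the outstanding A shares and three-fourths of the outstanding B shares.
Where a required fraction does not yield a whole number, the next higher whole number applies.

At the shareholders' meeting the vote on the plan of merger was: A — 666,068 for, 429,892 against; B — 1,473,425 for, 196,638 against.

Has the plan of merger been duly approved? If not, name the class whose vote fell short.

Not approved — the B shares did not give the required vote.

A: 3/5 of 1109828 = 665896.80, rounded up to 665897; 665,897 required, 666,068 in favor — approved.
B: 3/4 of 1965109 = 1473831.75, rounded up to 1473832; 1,473,832 required, 1,473,425 in favor — not approved.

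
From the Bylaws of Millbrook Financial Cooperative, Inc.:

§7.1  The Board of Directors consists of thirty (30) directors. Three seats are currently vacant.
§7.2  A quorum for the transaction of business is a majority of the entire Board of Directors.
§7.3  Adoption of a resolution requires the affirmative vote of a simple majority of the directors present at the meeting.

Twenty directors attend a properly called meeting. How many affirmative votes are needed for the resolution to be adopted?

The resolution requires a majority of the directors present (20).
A majority of 20 is 11.

11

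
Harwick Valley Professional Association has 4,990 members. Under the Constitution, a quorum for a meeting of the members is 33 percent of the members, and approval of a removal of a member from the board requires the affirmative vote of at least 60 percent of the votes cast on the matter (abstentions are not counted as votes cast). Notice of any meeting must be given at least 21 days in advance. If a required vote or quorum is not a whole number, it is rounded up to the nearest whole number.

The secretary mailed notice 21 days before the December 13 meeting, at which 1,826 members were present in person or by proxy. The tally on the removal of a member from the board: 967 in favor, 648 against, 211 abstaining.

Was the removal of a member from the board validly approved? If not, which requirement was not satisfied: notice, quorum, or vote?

Invalid — vote requirement not satisfied.

Notice: 21 days given; 21 required. Satisfied.
Quorum: 33% of 4,990 = 1,646.70, rounded up to 1,647; 1,826 present. Satisfied.
Vote: requires three-fifths of the votes cast (1,826 − 211 abstaining = 1,615); 3/5 of 1615 = 969, so 969 needed; 967 in favor. Not satisfied.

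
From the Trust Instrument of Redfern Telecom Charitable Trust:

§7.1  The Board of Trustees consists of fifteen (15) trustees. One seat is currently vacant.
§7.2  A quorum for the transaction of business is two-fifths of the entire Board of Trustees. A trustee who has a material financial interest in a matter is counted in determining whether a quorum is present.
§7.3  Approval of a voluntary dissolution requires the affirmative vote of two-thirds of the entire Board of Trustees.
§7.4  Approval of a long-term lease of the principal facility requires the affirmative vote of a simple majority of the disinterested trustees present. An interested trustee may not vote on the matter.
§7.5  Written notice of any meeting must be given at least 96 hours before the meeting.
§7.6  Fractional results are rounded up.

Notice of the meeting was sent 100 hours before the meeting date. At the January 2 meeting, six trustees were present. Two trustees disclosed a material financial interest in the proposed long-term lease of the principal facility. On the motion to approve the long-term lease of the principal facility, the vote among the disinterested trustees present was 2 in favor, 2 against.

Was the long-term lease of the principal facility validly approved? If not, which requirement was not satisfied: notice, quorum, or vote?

Invalid — vote requirement not satisfied.

Notice: 100 hours given; 96 required (100 ≥ 96). Satisfied.
Quorum: 6 present (interested trustees count toward quorum); quorum is 6. Satisfied.
Vote: the long-term lease of the principal facility requires a majority of the disinterested trustees present (6 − 2 = 4). A majority of 4 is 3, so 3 affirmative votes are needed; 2 voted in favor. Not satisfied.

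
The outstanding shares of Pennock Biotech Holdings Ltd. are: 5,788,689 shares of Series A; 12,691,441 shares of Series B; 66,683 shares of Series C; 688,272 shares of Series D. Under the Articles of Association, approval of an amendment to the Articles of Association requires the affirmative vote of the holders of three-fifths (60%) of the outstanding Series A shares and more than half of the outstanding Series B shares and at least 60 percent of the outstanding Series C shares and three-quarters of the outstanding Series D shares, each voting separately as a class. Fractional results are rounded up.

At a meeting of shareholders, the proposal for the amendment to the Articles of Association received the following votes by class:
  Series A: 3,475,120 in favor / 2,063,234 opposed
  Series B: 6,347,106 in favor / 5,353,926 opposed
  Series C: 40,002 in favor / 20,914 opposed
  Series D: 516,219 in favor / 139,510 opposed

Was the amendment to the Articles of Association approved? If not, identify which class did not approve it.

Series A: 3/5 of 5788689 = 3473213.40, rounded up to 3473214; 3,473,214 required, 3,475,120 in favor — approved.
Series B: a majority of 12691441 is 6345721; 6,345,721 required, 6,347,106 in favor — approved.
Series C: 3/5 of 66683 = 40009.80, rounded up to 40010; 40,010 required, 40,002 in favor — not approved.
Series D: 3/4 of 688272 = 516204; 516,204 required, 516,219 in favor — approved.

Not approved — the Series C shares did not give the required vote.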